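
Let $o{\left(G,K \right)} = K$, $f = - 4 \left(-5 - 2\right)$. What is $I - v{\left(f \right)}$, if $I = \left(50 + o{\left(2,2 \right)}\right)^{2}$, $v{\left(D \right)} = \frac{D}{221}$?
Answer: $\frac{597556}{221} \approx 2703.9$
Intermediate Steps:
$f = 28$ ($f = \left(-4\right) \left(-7\right) = 28$)
$v{\left(D \right)} = \frac{D}{221}$ ($v{\left(D \right)} = D \frac{1}{221} = \frac{D}{221}$)
$I = 2704$ ($I = \left(50 + 2\right)^{2} = 52^{2} = 2704$)
$I - v{\left(f \right)} = 2704 - \frac{1}{221} \cdot 28 = 2704 - \frac{28}{221} = \frac{597556}{221}$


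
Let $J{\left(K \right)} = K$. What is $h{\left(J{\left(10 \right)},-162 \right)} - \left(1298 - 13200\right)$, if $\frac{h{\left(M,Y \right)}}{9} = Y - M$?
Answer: $10354$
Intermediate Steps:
$h{\left(M,Y \right)} = - 9 M + 9 Y$ ($h{\left(M,Y \right)} = 9 \left(Y - M\right) = - 9 M + 9 Y$)
$h{\left(J{\left(10 \right)},-162 \right)} - \left(1298 - 13200\right) = \left(\left(-9\right) 10 + 9 \left(-162\right)\right) - \left(1298 - 13200\right) = \left(-90 - 1458\right) - -11902 = -1548 + 11902 = 10354$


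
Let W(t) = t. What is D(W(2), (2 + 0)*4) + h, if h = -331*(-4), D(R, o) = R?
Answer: 1326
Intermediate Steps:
h = 1324 (h = -1*(-1324) = 1324)
D(W(2), (2 + 0)*4) + h = 2 + 1324 = 1326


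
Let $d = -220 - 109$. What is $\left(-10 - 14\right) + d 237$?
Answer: $-77997$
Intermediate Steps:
$d = -329$
$\left(-10 - 14\right) + d 237 = \left(-10 - 14\right) - 77973 = -24 - 77973 = -77997$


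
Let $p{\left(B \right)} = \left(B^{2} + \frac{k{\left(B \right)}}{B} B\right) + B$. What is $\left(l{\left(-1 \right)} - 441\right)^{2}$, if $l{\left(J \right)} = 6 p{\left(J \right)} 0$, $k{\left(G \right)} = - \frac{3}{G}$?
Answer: $194481$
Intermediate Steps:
$p{\left(B \right)} = B + B^{2} - \frac{3}{B}$ ($p{\left(B \right)} = \left(B^{2} + \frac{\left(-3\right) \frac{1}{B}}{B} B\right) + B = \left(B^{2} + - \frac{3}{B^{2}} B\right) + B = \left(B^{2} - \frac{3}{B}\right) + B = B + B^{2} - \frac{3}{B}$)
$l{\left(J \right)} = 0$ ($l{\left(J \right)} = 6 \left(J + J^{2} - \frac{3}{J}\right) 0 = \left(- \frac{18}{J} + 6 J + 6 J^{2}\right) 0 = 0$)
$\left(l{\left(-1 \right)} - 441\right)^{2} = \left(0 - 441\right)^{2} = \left(-441\right)^{2} = 194481$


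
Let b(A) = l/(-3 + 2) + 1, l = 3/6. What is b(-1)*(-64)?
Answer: -32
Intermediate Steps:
l = 1/2 (l = 3*(1/6) = 1/2 ≈ 0.50000)
b(A) = 1/2 (b(A) = (1/2)/(-3 + 2) + 1 = (1/2)/(-1) + 1 = -1*1/2 + 1 = -1/2 + 1 = 1/2)
b(-1)*(-64) = (1/2)*(-64) = -32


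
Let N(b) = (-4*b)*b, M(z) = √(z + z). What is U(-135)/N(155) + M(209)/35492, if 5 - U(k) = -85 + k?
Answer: -9/3844 + √418/35492 ≈ -0.0017653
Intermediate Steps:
U(k) = 90 - k (U(k) = 5 - (-85 + k) = 5 + (85 - k) = 90 - k)
M(z) = √2*√z (M(z) = √(2*z) = √2*√z)
N(b) = -4*b²
U(-135)/N(155) + M(209)/35492 = (90 - 1*(-135))/((-4*155²)) + (√2*√209)/35492 = (90 + 135)/((-4*24025)) + √418*(1/35492) = 225/(-96100) + √418/35492 = 225*(-1/96100) + √418/35492 = -9/3844 + √418/35492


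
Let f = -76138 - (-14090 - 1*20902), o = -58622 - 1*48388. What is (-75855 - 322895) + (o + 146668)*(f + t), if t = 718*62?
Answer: 133248710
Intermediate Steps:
o = -107010 (o = -58622 - 48388 = -107010)
t = 44516
f = -41146 (f = -76138 - (-14090 - 20902) = -76138 - 1*(-34992) = -76138 + 34992 = -41146)
(-75855 - 322895) + (o + 146668)*(f + t) = (-75855 - 322895) + (-107010 + 146668)*(-41146 + 44516) = -398750 + 39658*3370 = -398750 + 133647460 = 133248710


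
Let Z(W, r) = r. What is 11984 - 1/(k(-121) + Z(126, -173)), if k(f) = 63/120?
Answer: 82677656/6899 ≈ 11984.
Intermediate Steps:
k(f) = 21/40 (k(f) = 63*(1/120) = 21/40)
11984 - 1/(k(-121) + Z(126, -173)) = 11984 - 1/(21/40 - 173) = 11984 - 1/(-6899/40) = 11984 - 1*(-40/6899) = 11984 + 40/6899 = 82677656/6899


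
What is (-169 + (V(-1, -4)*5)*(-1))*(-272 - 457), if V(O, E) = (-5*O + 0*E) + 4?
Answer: 156006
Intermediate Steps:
V(O, E) = 4 - 5*O (V(O, E) = (-5*O + 0) + 4 = -5*O + 4 = 4 - 5*O)
(-169 + (V(-1, -4)*5)*(-1))*(-272 - 457) = (-169 + ((4 - 5*(-1))*5)*(-1))*(-272 - 457) = (-169 + ((4 + 5)*5)*(-1))*(-729) = (-169 + (9*5)*(-1))*(-729) = (-169 + 45*(-1))*(-729) = (-169 - 45)*(-729) = -214*(-729) = 156006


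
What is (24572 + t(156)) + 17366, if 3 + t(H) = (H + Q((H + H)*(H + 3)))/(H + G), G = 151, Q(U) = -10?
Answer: 12874191/307 ≈ 41936.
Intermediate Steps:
t(H) = -3 + (-10 + H)/(151 + H) (t(H) = -3 + (H - 10)/(H + 151) = -3 + (-10 + H)/(151 + H))
(24572 + t(156)) + 17366 = (24572 + (-463 - 2*156)/(151 + 156)) + 17366 = (24572 + (-463 - 312)/307) + 17366 = (24572 + (1/307)*(-775)) + 17366 = (24572 - 775/307) + 17366 = 7542829/307 + 17366 = 12874191/307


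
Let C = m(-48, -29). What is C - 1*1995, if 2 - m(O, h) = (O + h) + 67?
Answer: -1983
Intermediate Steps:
m(O, h) = -65 - O - h (m(O, h) = 2 - ((O + h) + 67) = 2 - (67 + O + h) = 2 + (-67 - O - h) = -65 - O - h)
C = 12 (C = -65 - 1*(-48) - 1*(-29) = -65 + 48 + 29 = 12)
C - 1*1995 = 12 - 1*1995 = 12 - 1995 = -1983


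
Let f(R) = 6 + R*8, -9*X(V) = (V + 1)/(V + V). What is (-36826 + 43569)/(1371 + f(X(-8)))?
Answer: 121374/24779 ≈ 4.8983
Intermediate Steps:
X(V) = -(1 + V)/(18*V) (X(V) = -(V + 1)/(9*(V + V)) = -(1 + V)/(9*(2*V)) = -(1 + V)*1/(2*V)/9 = -(1 + V)/(18*V))
f(R) = 6 + 8*R
(-36826 + 43569)/(1371 + f(X(-8))) = (-36826 + 43569)/(1371 + (6 + 8*((1/18)*(-1 - 1*(-8))/(-8)))) = 6743/(1371 + (6 + 8*((1/18)*(-⅛)*(-1 + 8)))) = 6743/(1371 + (6 + 8*((1/18)*(-⅛)*7))) = 6743/(1371 + (6 + 8*(-7/144))) = 6743/(1371 + (6 - 7/18)) = 6743/(1371 + 101/18) = 6743/(24779/18) = 6743*(18/24779) = 121374/24779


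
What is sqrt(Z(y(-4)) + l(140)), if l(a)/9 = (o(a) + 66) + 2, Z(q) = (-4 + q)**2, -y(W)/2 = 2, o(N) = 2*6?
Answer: 28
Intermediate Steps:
o(N) = 12
y(W) = -4 (y(W) = -2*2 = -4)
l(a) = 720 (l(a) = 9*((12 + 66) + 2) = 9*(78 + 2) = 9*80 = 720)
sqrt(Z(y(-4)) + l(140)) = sqrt((-4 - 4)**2 + 720) = sqrt((-8)**2 + 720) = sqrt(64 + 720) = sqrt(784) = 28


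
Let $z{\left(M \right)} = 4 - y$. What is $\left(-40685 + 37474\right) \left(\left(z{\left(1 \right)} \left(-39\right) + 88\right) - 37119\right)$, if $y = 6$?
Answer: $118656083$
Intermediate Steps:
$z{\left(M \right)} = -2$ ($z{\left(M \right)} = 4 - 6 = -2$)
$\left(-40685 + 37474\right) \left(\left(z{\left(1 \right)} \left(-39\right) + 88\right) - 37119\right) = \left(-40685 + 37474\right) \left(\left(\left(-2\right) \left(-39\right) + 88\right) - 37119\right) = - 3211 \left(\left(78 + 88\right) - 37119\right) = - 3211 \left(166 - 37119\right) = \left(-3211\right) \left(-36953\right) = 118656083$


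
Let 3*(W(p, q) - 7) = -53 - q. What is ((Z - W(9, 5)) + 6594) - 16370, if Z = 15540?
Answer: 17329/3 ≈ 5776.3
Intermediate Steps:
W(p, q) = -32/3 - q/3 (W(p, q) = 7 + (-53 - q)/3 = 7 + (-53/3 - q/3) = -32/3 - q/3)
((Z - W(9, 5)) + 6594) - 16370 = ((15540 - (-32/3 - 1/3*5)) + 6594) - 16370 = ((15540 - (-32/3 - 5/3)) + 6594) - 16370 = ((15540 - 1*(-37/3)) + 6594) - 16370 = ((15540 + 37/3) + 6594) - 16370 = (46657/3 + 6594) - 16370 = 66439/3 - 16370 = 17329/3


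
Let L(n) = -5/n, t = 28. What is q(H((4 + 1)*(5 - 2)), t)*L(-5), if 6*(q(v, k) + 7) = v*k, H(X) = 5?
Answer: 49/3 ≈ 16.333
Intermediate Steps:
q(v, k) = -7 + k*v/6 (q(v, k) = -7 + (v*k)/6 = -7 + (k*v)/6 = -7 + k*v/6)
q(H((4 + 1)*(5 - 2)), t)*L(-5) = (-7 + (⅙)*28*5)*(-5/(-5)) = (-7 + 70/3)*(-5*(-⅕)) = (49/3)*1 = 49/3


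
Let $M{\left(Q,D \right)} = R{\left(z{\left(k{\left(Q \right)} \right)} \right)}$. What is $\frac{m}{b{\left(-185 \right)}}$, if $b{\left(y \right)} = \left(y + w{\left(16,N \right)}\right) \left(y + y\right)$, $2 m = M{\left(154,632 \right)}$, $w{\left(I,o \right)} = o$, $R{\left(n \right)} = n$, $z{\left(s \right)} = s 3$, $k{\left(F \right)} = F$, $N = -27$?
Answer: $\frac{231}{78440} \approx 0.0029449$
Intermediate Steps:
$z{\left(s \right)} = 3 s$
$M{\left(Q,D \right)} = 3 Q$
$m = 231$ ($m = \frac{3 \cdot 154}{2} = \frac{1}{2} \cdot 462 = 231$)
$b{\left(y \right)} = 2 y \left(-27 + y\right)$ ($b{\left(y \right)} = \left(y - 27\right) \left(y + y\right) = \left(-27 + y\right) 2 y = 2 y \left(-27 + y\right)$)
$\frac{m}{b{\left(-185 \right)}} = \frac{231}{2 \left(-185\right) \left(-27 - 185\right)} = \frac{231}{2 \left(-185\right) \left(-212\right)} = \frac{231}{78440}$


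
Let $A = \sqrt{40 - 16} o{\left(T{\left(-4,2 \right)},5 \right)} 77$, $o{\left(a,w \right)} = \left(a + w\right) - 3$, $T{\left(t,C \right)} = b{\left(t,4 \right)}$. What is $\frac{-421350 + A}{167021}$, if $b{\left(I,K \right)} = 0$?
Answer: $- \frac{421350}{167021} + \frac{308 \sqrt{6}}{167021} \approx -2.5182$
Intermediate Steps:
$T{\left(t,C \right)} = 0$
$o{\left(a,w \right)} = -3 + a + w$
$A = 308 \sqrt{6}$ ($A = \sqrt{40 - 16} \left(-3 + 0 + 5\right) 77 = \sqrt{24} \cdot 2 \cdot 77 = 2 \sqrt{6} \cdot 2 \cdot 77 = 4 \sqrt{6} \cdot 77 = 308 \sqrt{6} \approx 754.44$)
$\frac{-421350 + A}{167021} = \frac{-421350 + 308 \sqrt{6}}{167021} = \left(-421350 + 308 \sqrt{6}\right) \frac{1}{167021} = - \frac{421350}{167021} + \frac{308 \sqrt{6}}{167021}$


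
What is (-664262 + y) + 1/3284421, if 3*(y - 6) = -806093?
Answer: -1021404204942/1094807 ≈ -9.3295e+5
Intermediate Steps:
y = -806075/3 (y = 6 + (1/3)*(-806093) = 6 - 806093/3 = -806075/3 ≈ -2.6869e+5)
(-664262 + y) + 1/3284421 = (-664262 - 806075/3) + 1/3284421 = -2798861/3 + 1/3284421 = -1021404204942/1094807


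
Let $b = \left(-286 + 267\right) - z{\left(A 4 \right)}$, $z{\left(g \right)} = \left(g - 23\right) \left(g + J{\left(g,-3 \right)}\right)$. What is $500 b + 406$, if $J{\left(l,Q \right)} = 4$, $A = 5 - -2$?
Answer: $-89094$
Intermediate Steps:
$A = 7$ ($A = 5 + 2 = 7$)
$z{\left(g \right)} = \left(-23 + g\right) \left(4 + g\right)$ ($z{\left(g \right)} = \left(g - 23\right) \left(g + 4\right) = \left(-23 + g\right) \left(4 + g\right)$)
$b = -179$ ($b = \left(-286 + 267\right) - \left(-92 + \left(7 \cdot 4\right)^{2} - 19 \cdot 7 \cdot 4\right) = -19 - \left(-92 + 28^{2} - 532\right) = -19 - \left(-92 + 784 - 532\right) = -19 - 160 = -179$)
$500 b + 406 = 500 \left(-179\right) + 406 = -89500 + 406 = -89094$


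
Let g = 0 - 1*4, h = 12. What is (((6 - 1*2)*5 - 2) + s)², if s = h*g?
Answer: 900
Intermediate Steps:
g = -4 (g = 0 - 4 = -4)
s = -48 (s = 12*(-4) = -48)
(((6 - 1*2)*5 - 2) + s)² = (((6 - 1*2)*5 - 2) - 48)² = (((6 - 2)*5 - 2) - 48)² = ((4*5 - 2) - 48)² = ((20 - 2) - 48)² = (18 - 48)² = (-30)² = 900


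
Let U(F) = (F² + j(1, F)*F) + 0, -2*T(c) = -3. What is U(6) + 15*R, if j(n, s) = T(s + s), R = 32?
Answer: 525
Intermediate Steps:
T(c) = 3/2 (T(c) = -½*(-3) = 3/2)
j(n, s) = 3/2
U(F) = F² + 3*F/2 (U(F) = (F² + 3*F/2) + 0 = F² + 3*F/2)
U(6) + 15*R = (½)*6*(3 + 2*6) + 15*32 = (½)*6*(3 + 12) + 480 = (½)*6*15 + 480 = 45 + 480 = 525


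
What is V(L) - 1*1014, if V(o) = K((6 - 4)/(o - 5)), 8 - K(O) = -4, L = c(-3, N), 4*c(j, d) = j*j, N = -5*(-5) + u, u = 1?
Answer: -1002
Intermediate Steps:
N = 26 (N = -5*(-5) + 1 = 25 + 1 = 26)
c(j, d) = j**2/4 (c(j, d) = (j*j)/4 = j**2/4)
L = 9/4 (L = (1/4)*(-3)**2 = (1/4)*9 = 9/4 ≈ 2.2500)
K(O) = 12 (K(O) = 8 - 1*(-4) = 8 + 4 = 12)
V(o) = 12
V(L) - 1*1014 = 12 - 1*1014 = 12 - 1014 = -1002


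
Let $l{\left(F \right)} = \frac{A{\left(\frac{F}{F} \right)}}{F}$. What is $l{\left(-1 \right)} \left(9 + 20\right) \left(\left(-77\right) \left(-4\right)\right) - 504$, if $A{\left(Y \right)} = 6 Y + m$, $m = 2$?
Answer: $-71960$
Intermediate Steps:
$A{\left(Y \right)} = 2 + 6 Y$ ($A{\left(Y \right)} = 6 Y + 2 = 2 + 6 Y$)
$l{\left(F \right)} = \frac{8}{F}$ ($l{\left(F \right)} = \frac{2 + 6 \frac{F}{F}}{F} = \frac{2 + 6 \cdot 1}{F} = \frac{2 + 6}{F} = \frac{8}{F}$)
$l{\left(-1 \right)} \left(9 + 20\right) \left(\left(-77\right) \left(-4\right)\right) - 504 = \frac{8}{-1} \left(9 + 20\right) \left(\left(-77\right) \left(-4\right)\right) - 504 = 8 \left(-1\right) 29 \cdot 308 - 504 = \left(-8\right) 29 \cdot 308 - 504 = \left(-232\right) 308 - 504 = -71456 - 504 = -71960$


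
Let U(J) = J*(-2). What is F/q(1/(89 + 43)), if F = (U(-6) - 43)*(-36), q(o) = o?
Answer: 147312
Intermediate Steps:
U(J) = -2*J
F = 1116 (F = (-2*(-6) - 43)*(-36) = (12 - 43)*(-36) = -31*(-36) = 1116)
F/q(1/(89 + 43)) = 1116/(1/(89 + 43)) = 1116/(1/132) = 1116*132 = 147312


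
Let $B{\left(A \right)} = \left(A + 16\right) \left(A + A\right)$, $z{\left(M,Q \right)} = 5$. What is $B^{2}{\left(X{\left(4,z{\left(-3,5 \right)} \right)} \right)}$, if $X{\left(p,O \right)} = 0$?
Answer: $0$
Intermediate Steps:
$B{\left(A \right)} = 2 A \left(16 + A\right)$ ($B{\left(A \right)} = \left(16 + A\right) 2 A = 2 A \left(16 + A\right)$)
$B^{2}{\left(X{\left(4,z{\left(-3,5 \right)} \right)} \right)} = \left(2 \cdot 0 \left(16 + 0\right)\right)^{2} = \left(2 \cdot 0 \cdot 16\right)^{2} = 0^{2} = 0$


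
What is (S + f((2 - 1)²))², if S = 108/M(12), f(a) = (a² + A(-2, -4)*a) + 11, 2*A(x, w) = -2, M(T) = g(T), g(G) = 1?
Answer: 14161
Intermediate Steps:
M(T) = 1
A(x, w) = -1 (A(x, w) = (½)*(-2) = -1)
f(a) = 11 + a² - a (f(a) = (a² - a) + 11 = 11 + a² - a)
S = 108 (S = 108/1 = 108*1 = 108)
(S + f((2 - 1)²))² = (108 + (11 + ((2 - 1)²)² - (2 - 1)²))² = (108 + (11 + (1²)² - 1*1²))² = (108 + (11 + 1² - 1*1))² = (108 + (11 + 1 - 1))² = (108 + 11)² = 119² = 14161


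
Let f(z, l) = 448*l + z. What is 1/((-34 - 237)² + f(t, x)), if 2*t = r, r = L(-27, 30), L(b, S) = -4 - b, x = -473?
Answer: -2/276903 ≈ -7.2227e-6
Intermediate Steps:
r = 23 (r = -4 - 1*(-27) = -4 + 27 = 23)
t = 23/2 (t = (½)*23 = 23/2 ≈ 11.500)
f(z, l) = z + 448*l
1/((-34 - 237)² + f(t, x)) = 1/((-34 - 237)² + (23/2 + 448*(-473))) = 1/((-271)² + (23/2 - 211904)) = 1/(73441 - 423785/2) = 1/(-276903/2) = -2/276903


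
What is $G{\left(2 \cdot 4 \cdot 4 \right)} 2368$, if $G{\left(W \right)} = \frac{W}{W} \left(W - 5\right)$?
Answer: $63936$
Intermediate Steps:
$G{\left(W \right)} = -5 + W$ ($G{\left(W \right)} = 1 \left(-5 + W\right) = -5 + W$)
$G{\left(2 \cdot 4 \cdot 4 \right)} 2368 = \left(-5 + 2 \cdot 4 \cdot 4\right) 2368 = \left(-5 + 8 \cdot 4\right) 2368 = \left(-5 + 32\right) 2368 = 27 \cdot 2368 = 63936$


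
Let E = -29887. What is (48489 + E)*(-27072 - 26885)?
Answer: -1003708114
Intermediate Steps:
(48489 + E)*(-27072 - 26885) = (48489 - 29887)*(-27072 - 26885) = 18602*(-53957) = -1003708114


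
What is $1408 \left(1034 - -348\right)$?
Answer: $1945856$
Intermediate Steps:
$1408 \left(1034 - -348\right) = 1408 \left(1034 + \left(-239 + 587\right)\right) = 1408 \left(1034 + 348\right) = 1408 \cdot 1382 = 1945856$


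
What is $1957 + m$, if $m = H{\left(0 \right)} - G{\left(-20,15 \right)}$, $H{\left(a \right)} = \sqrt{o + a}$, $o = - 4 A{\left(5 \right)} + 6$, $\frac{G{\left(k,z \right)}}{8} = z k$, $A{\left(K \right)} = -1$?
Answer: $4357 + \sqrt{10} \approx 4360.2$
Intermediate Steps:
$G{\left(k,z \right)} = 8 k z$ ($G{\left(k,z \right)} = 8 z k = 8 k z$)
$o = 10$ ($o = \left(-4\right) \left(-1\right) + 6 = 4 + 6 = 10$)
$H{\left(a \right)} = \sqrt{10 + a}$
$m = 2400 + \sqrt{10}$ ($m = \sqrt{10 + 0} - 8 \left(-20\right) 15 = \sqrt{10} - -2400 = \sqrt{10} + 2400 = 2400 + \sqrt{10} \approx 2403.2$)
$1957 + m = 1957 + \left(2400 + \sqrt{10}\right) = 4357 + \sqrt{10}$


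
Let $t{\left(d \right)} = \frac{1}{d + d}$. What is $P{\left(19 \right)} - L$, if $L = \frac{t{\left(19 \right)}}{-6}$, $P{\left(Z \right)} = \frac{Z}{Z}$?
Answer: $\frac{229}{228} \approx 1.0044$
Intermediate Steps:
$t{\left(d \right)} = \frac{1}{2 d}$
$P{\left(Z \right)} = 1$
$L = - \frac{1}{228}$ ($L = \frac{\frac{1}{2} \cdot \frac{1}{19}}{-6} = \frac{1}{2} \cdot \frac{1}{19} \left(- \frac{1}{6}\right) = \frac{1}{38} \left(- \frac{1}{6}\right) = - \frac{1}{228} \approx -0.004386$)
$P{\left(19 \right)} - L = 1 - - \frac{1}{228} = 1 + \frac{1}{228} = \frac{229}{228}$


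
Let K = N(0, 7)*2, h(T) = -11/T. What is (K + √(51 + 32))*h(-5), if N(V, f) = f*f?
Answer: 1078/5 + 11*√83/5 ≈ 235.64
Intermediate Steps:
N(V, f) = f²
K = 98 (K = 7²*2 = 49*2 = 98)
(K + √(51 + 32))*h(-5) = (98 + √(51 + 32))*(-11/(-5)) = (98 + √83)*(-11*(-⅕)) = (98 + √83)*(11/5) = 1078/5 + 11*√83/5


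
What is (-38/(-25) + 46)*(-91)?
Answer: -108108/25 ≈ -4324.3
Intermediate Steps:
(-38/(-25) + 46)*(-91) = (-38*(-1/25) + 46)*(-91) = (38/25 + 46)*(-91) = (1188/25)*(-91) = -108108/25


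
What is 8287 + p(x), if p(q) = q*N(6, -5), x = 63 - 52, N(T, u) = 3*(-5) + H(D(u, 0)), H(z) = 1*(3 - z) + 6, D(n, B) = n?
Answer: 8276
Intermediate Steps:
H(z) = 9 - z (H(z) = (3 - z) + 6 = 9 - z)
N(T, u) = -6 - u (N(T, u) = 3*(-5) + (9 - u) = -15 + (9 - u) = -6 - u)
x = 11
p(q) = -q (p(q) = q*(-6 - 1*(-5)) = q*(-6 + 5) = q*(-1) = -q)
8287 + p(x) = 8287 - 1*11 = 8287 - 11 = 8276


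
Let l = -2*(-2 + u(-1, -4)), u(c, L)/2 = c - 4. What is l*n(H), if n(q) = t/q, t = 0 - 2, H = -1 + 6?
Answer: -48/5 ≈ -9.6000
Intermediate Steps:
u(c, L) = -8 + 2*c (u(c, L) = 2*(c - 4) = 2*(-4 + c) = -8 + 2*c)
H = 5
t = -2
n(q) = -2/q
l = 24 (l = -2*(-2 + (-8 + 2*(-1))) = -2*(-2 + (-8 - 2)) = -2*(-2 - 10) = -2*(-12) = 24)
l*n(H) = 24*(-2/5) = 24*(-2*⅕) = 24*(-⅖) = -48/5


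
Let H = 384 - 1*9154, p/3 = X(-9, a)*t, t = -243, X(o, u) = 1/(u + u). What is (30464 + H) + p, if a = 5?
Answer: 216211/10 ≈ 21621.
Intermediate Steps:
X(o, u) = 1/(2*u)
p = -729/10 (p = 3*(((1/2)/5)*(-243)) = 3*(((1/2)*(1/5))*(-243)) = 3*((1/10)*(-243)) = 3*(-243/10) = -729/10 ≈ -72.900)
H = -8770 (H = 384 - 9154 = -8770)
(30464 + H) + p = (30464 - 8770) - 729/10 = 21694 - 729/10 = 216211/10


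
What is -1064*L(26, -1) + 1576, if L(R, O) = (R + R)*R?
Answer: -1436952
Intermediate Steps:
L(R, O) = 2*R² (L(R, O) = (2*R)*R = 2*R²)
-1064*L(26, -1) + 1576 = -2128*26² + 1576 = -2128*676 + 1576 = -1064*1352 + 1576 = -1438528 + 1576 = -1436952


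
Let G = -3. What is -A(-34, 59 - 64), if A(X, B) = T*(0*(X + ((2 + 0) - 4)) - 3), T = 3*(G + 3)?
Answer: 0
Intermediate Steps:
T = 0 (T = 3*(-3 + 3) = 3*0 = 0)
A(X, B) = 0 (A(X, B) = 0*(0*(X + ((2 + 0) - 4)) - 3) = 0*(0*(X + (2 - 4)) - 3) = 0*(0*(X - 2) - 3) = 0*(0*(-2 + X) - 3) = 0*(0 - 3) = 0*(-3) = 0)
-A(-34, 59 - 64) = -1*0 = 0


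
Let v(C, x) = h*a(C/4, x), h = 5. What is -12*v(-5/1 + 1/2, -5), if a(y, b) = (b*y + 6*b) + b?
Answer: 3525/2 ≈ 1762.5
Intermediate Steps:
a(y, b) = 7*b + b*y (a(y, b) = (6*b + b*y) + b = 7*b + b*y)
v(C, x) = 5*x*(7 + C/4) (v(C, x) = 5*(x*(7 + C/4)) = 5*x*(7 + C/4))
-12*v(-5/1 + 1/2, -5) = -15*(-5)*(28 + (-5/1 + 1/2)) = -15*(-5)*(28 + (-5*1 + 1*(½))) = -15*(-5)*(28 + (-5 + ½)) = -15*(-5)*(28 - 9/2) = -15*(-5)*47/2 = -12*(-1175/8) = 3525/2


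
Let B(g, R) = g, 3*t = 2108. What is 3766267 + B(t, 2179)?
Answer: 11300909/3 ≈ 3.7670e+6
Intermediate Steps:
t = 2108/3 (t = (⅓)*2108 = 2108/3 ≈ 702.67)
3766267 + B(t, 2179) = 3766267 + 2108/3 = 11300909/3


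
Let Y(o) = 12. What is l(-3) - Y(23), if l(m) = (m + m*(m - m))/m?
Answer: -11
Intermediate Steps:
l(m) = 1 (l(m) = (m + m*0)/m = (m + 0)/m = m/m = 1)
l(-3) - Y(23) = 1 - 1*12 = 1 - 12 = -11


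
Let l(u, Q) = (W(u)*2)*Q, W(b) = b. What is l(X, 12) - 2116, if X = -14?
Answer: -2452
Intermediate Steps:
l(u, Q) = 2*Q*u (l(u, Q) = (u*2)*Q = (2*u)*Q = 2*Q*u)
l(X, 12) - 2116 = 2*12*(-14) - 2116 = -336 - 2116 = -2452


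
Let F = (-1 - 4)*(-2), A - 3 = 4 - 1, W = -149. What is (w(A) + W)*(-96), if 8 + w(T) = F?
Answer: 14112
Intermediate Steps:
A = 6 (A = 3 + (4 - 1) = 3 + 3 = 6)
F = 10 (F = -5*(-2) = 10)
w(T) = 2 (w(T) = -8 + 10 = 2)
(w(A) + W)*(-96) = (2 - 149)*(-96) = -147*(-96) = 14112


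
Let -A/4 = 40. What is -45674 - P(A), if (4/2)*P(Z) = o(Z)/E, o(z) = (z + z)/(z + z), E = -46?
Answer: -4202007/92 ≈ -45674.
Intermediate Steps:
o(z) = 1 (o(z) = (2*z)/((2*z)) = (2*z)*(1/(2*z)) = 1)
A = -160 (A = -4*40 = -160)
P(Z) = -1/92 (P(Z) = (1/(-46))/2 = (1*(-1/46))/2 = (½)*(-1/46) = -1/92)
-45674 - P(A) = -45674 - 1*(-1/92) = -45674 + 1/92 = -4202007/92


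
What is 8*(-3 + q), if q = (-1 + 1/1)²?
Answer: -24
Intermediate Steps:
q = 0 (q = (-1 + 1)² = 0² = 0)
8*(-3 + q) = 8*(-3 + 0) = 8*(-3) = -24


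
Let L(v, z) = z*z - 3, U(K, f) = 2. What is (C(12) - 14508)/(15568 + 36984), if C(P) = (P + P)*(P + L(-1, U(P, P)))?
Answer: -3549/13138 ≈ -0.27013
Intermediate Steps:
L(v, z) = -3 + z² (L(v, z) = z² - 3 = -3 + z²)
C(P) = 2*P*(1 + P) (C(P) = (P + P)*(P + (-3 + 2²)) = (2*P)*(P + (-3 + 4)) = (2*P)*(P + 1) = (2*P)*(1 + P) = 2*P*(1 + P))
(C(12) - 14508)/(15568 + 36984) = (2*12*(1 + 12) - 14508)/(15568 + 36984) = (2*12*13 - 14508)/52552 = (312 - 14508)*(1/52552) = -14196*1/52552 = -3549/13138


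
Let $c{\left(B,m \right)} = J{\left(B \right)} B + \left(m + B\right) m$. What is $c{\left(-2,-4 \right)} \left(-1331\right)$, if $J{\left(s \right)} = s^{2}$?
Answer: $-21296$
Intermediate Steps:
$c{\left(B,m \right)} = B^{3} + m \left(B + m\right)$ ($c{\left(B,m \right)} = B^{2} B + \left(m + B\right) m = B^{3} + \left(B + m\right) m = B^{3} + m \left(B + m\right)$)
$c{\left(-2,-4 \right)} \left(-1331\right) = \left(\left(-2\right)^{3} + \left(-4\right)^{2} - -8\right) \left(-1331\right) = \left(-8 + 16 + 8\right) \left(-1331\right) = 16 \left(-1331\right) = -21296$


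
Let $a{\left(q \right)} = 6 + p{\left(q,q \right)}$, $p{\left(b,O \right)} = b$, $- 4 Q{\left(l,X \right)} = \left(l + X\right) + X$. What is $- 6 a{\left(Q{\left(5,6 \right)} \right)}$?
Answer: $- \frac{21}{2} \approx -10.5$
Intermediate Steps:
$Q{\left(l,X \right)} = - \frac{X}{2} - \frac{l}{4}$ ($Q{\left(l,X \right)} = - \frac{\left(l + X\right) + X}{4} = - \frac{\left(X + l\right) + X}{4} = - \frac{l + 2 X}{4} = - \frac{X}{2} - \frac{l}{4}$)
$a{\left(q \right)} = 6 + q$
$- 6 a{\left(Q{\left(5,6 \right)} \right)} = - 6 \left(6 - \frac{17}{4}\right) = \left(-6\right) \frac{7}{4} = - \frac{21}{2}$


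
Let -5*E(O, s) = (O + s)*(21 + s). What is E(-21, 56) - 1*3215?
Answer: -3754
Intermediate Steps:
E(O, s) = -(21 + s)*(O + s)/5 (E(O, s) = -(O + s)*(21 + s)/5 = -(21 + s)*(O + s)/5)
E(-21, 56) - 1*3215 = (-21/5*(-21) - 21/5*56 - ⅕*56² - ⅕*(-21)*56) - 1*3215 = (441/5 - 1176/5 - ⅕*3136 + 1176/5) - 3215 = (441/5 - 1176/5 - 3136/5 + 1176/5) - 3215 = -539 - 3215 = -3754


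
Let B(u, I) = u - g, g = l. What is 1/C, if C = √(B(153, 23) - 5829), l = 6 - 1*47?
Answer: -I*√115/805 ≈ -0.013322*I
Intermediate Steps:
l = -41 (l = 6 - 47 = -41)
g = -41
B(u, I) = 41 + u (B(u, I) = u - 1*(-41) = u + 41 = 41 + u)
C = 7*I*√115 (C = √((41 + 153) - 5829) = √(194 - 5829) = √(-5635) = 7*I*√115 ≈ 75.067*I)
1/C = 1/(7*I*√115) = -I*√115/805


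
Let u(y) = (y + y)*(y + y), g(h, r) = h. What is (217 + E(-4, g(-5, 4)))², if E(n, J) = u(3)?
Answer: 64009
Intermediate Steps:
u(y) = 4*y² (u(y) = (2*y)*(2*y) = 4*y²)
E(n, J) = 36 (E(n, J) = 4*3² = 4*9 = 36)
(217 + E(-4, g(-5, 4)))² = (217 + 36)² = 253² = 64009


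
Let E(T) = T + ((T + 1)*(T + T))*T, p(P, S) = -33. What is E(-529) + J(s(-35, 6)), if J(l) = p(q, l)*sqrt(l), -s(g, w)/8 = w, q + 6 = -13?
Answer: -295512625 - 132*I*sqrt(3) ≈ -2.9551e+8 - 228.63*I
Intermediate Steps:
q = -19 (q = -6 - 13 = -19)
E(T) = T + 2*T**2*(1 + T) (E(T) = T + ((1 + T)*(2*T))*T = T + (2*T*(1 + T))*T = T + 2*T**2*(1 + T))
s(g, w) = -8*w
J(l) = -33*sqrt(l)
E(-529) + J(s(-35, 6)) = -529*(1 + 2*(-529) + 2*(-529)**2) - 33*4*I*sqrt(3) = -529*(1 - 1058 + 2*279841) - 132*I*sqrt(3) = -529*(1 - 1058 + 559682) - 132*I*sqrt(3) = -529*558625 - 132*I*sqrt(3) = -295512625 - 132*I*sqrt(3)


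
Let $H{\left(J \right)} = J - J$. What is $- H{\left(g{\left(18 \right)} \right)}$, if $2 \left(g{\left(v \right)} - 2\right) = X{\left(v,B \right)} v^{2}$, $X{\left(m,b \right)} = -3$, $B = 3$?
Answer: $0$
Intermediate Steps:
$g{\left(v \right)} = 2 - \frac{3 v^{2}}{2}$ ($g{\left(v \right)} = 2 + \frac{\left(-3\right) v^{2}}{2} = 2 - \frac{3 v^{2}}{2}$)
$H{\left(J \right)} = 0$
$- H{\left(g{\left(18 \right)} \right)} = \left(-1\right) 0 = 0$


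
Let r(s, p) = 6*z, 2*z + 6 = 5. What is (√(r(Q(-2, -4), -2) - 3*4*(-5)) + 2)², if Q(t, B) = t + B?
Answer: (2 + √57)² ≈ 91.199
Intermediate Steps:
z = -½ (z = -3 + (½)*5 = -3 + 5/2 = -½ ≈ -0.50000)
Q(t, B) = B + t
r(s, p) = -3 (r(s, p) = 6*(-½) = -3)
(√(r(Q(-2, -4), -2) - 3*4*(-5)) + 2)² = (√(-3 - 3*4*(-5)) + 2)² = (√(-3 - 12*(-5)) + 2)² = (√(-3 + 60) + 2)² = (√57 + 2)² = (2 + √57)²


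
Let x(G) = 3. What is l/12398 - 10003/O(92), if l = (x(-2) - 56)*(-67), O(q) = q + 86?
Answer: -30846279/551711 ≈ -55.910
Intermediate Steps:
O(q) = 86 + q
l = 3551 (l = (3 - 56)*(-67) = -53*(-67) = 3551)
l/12398 - 10003/O(92) = 3551/12398 - 10003/(86 + 92) = 3551*(1/12398) - 10003/178 = 3551/12398 - 10003*1/178 = 3551/12398 - 10003/178 = -30846279/551711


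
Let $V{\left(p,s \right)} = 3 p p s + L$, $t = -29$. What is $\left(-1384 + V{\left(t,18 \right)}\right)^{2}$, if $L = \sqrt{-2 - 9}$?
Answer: $\left(44030 + i \sqrt{11}\right)^{2} \approx 1.9386 \cdot 10^{9} + 2.92 \cdot 10^{5} i$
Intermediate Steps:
$L = i \sqrt{11}$ ($L = \sqrt{-11} = i \sqrt{11} \approx 3.3166 i$)
$V{\left(p,s \right)} = i \sqrt{11} + 3 s p^{2}$ ($V{\left(p,s \right)} = 3 p p s + i \sqrt{11} = 3 p^{2} s + i \sqrt{11} = 3 s p^{2} + i \sqrt{11} = i \sqrt{11} + 3 s p^{2}$)
$\left(-1384 + V{\left(t,18 \right)}\right)^{2} = \left(-1384 + \left(i \sqrt{11} + 3 \cdot 18 \left(-29\right)^{2}\right)\right)^{2} = \left(-1384 + \left(i \sqrt{11} + 3 \cdot 18 \cdot 841\right)\right)^{2} = \left(-1384 + \left(i \sqrt{11} + 45414\right)\right)^{2} = \left(-1384 + \left(45414 + i \sqrt{11}\right)\right)^{2} = \left(44030 + i \sqrt{11}\right)^{2}$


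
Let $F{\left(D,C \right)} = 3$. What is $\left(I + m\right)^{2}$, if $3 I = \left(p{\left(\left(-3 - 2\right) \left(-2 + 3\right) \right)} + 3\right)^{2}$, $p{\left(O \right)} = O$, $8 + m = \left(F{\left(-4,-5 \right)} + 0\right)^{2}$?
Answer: $\frac{49}{9} \approx 5.4444$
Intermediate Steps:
$m = 1$ ($m = -8 + \left(3 + 0\right)^{2} = -8 + 3^{2} = -8 + 9 = 1$)
$I = \frac{4}{3}$ ($I = \frac{\left(\left(-3 - 2\right) \left(-2 + 3\right) + 3\right)^{2}}{3} = \frac{\left(\left(-5\right) 1 + 3\right)^{2}}{3} = \frac{\left(-5 + 3\right)^{2}}{3} = \frac{\left(-2\right)^{2}}{3} = \frac{1}{3} \cdot 4 = \frac{4}{3} \approx 1.3333$)
$\left(I + m\right)^{2} = \left(\frac{4}{3} + 1\right)^{2} = \left(\frac{7}{3}\right)^{2} = \frac{49}{9}$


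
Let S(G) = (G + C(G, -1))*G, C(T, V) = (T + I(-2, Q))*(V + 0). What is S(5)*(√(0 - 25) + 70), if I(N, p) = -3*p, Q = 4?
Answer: 4200 + 300*I ≈ 4200.0 + 300.0*I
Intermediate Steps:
C(T, V) = V*(-12 + T) (C(T, V) = (T - 3*4)*(V + 0) = (T - 12)*V = (-12 + T)*V = V*(-12 + T))
S(G) = 12*G (S(G) = (G - (-12 + G))*G = (G + (12 - G))*G = 12*G)
S(5)*(√(0 - 25) + 70) = (12*5)*(√(0 - 25) + 70) = 60*(√(-25) + 70) = 60*(5*I + 70) = 60*(70 + 5*I) = 4200 + 300*I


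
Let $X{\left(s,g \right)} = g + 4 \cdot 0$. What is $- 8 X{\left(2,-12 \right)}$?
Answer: $96$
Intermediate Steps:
$X{\left(s,g \right)} = g$ ($X{\left(s,g \right)} = g + 0 = g$)
$- 8 X{\left(2,-12 \right)} = \left(-8\right) \left(-12\right) = 96$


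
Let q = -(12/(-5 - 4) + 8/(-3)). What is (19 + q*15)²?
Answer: 6241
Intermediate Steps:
q = 4 (q = -(12/(-9) + 8*(-⅓)) = -(12*(-⅑) - 8/3) = -(-4/3 - 8/3) = -1*(-4) = 4)
(19 + q*15)² = (19 + 4*15)² = (19 + 60)² = 79² = 6241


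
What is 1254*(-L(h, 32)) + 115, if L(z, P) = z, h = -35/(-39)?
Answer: -13135/13 ≈ -1010.4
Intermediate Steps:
h = 35/39 (h = -35*(-1/39) = 35/39 ≈ 0.89744)
1254*(-L(h, 32)) + 115 = 1254*(-1*35/39) + 115 = 1254*(-35/39) + 115 = -14630/13 + 115 = -13135/13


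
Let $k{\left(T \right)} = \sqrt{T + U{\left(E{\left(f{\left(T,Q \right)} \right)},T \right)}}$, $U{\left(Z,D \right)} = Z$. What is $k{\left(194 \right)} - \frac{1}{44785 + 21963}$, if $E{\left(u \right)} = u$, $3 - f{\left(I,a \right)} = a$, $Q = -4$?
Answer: $- \frac{1}{66748} + \sqrt{201} \approx 14.177$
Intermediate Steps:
$f{\left(I,a \right)} = 3 - a$
$k{\left(T \right)} = \sqrt{7 + T}$ ($k{\left(T \right)} = \sqrt{T + \left(3 - -4\right)} = \sqrt{T + \left(3 + 4\right)} = \sqrt{T + 7} = \sqrt{7 + T}$)
$k{\left(194 \right)} - \frac{1}{44785 + 21963} = \sqrt{7 + 194} - \frac{1}{44785 + 21963} = \sqrt{201} - \frac{1}{66748} = - \frac{1}{66748} + \sqrt{201}$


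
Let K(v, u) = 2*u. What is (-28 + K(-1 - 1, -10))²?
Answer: 2304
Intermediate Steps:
(-28 + K(-1 - 1, -10))² = (-28 + 2*(-10))² = (-28 - 20)² = (-48)² = 2304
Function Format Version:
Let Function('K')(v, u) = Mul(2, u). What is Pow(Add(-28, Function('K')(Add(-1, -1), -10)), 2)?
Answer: 2304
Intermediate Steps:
Pow(Add(-28, Function('K')(Add(-1, -1), -10)), 2) = Pow(Add(-28, Mul(2, -10)), 2) = Pow(Add(-28, -20), 2) = Pow(-48, 2) = 2304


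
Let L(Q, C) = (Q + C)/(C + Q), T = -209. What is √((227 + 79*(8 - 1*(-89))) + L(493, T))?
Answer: √7891 ≈ 88.831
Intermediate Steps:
L(Q, C) = 1 (L(Q, C) = (C + Q)/(C + Q) = 1)
√((227 + 79*(8 - 1*(-89))) + L(493, T)) = √((227 + 79*(8 - 1*(-89))) + 1) = √((227 + 79*(8 + 89)) + 1) = √((227 + 79*97) + 1) = √((227 + 7663) + 1) = √(7890 + 1) = √7891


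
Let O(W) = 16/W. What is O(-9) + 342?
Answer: 3062/9 ≈ 340.22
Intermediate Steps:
O(-9) + 342 = 16/(-9) + 342 = 16*(-⅑) + 342 = -16/9 + 342 = 3062/9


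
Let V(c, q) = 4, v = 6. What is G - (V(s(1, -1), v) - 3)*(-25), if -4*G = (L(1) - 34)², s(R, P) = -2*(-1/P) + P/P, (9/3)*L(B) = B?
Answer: -9301/36 ≈ -258.36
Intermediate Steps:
L(B) = B/3
s(R, P) = 1 + 2/P (s(R, P) = -(-2)/P + 1 = 2/P + 1 = 1 + 2/P)
G = -10201/36 (G = -((⅓)*1 - 34)²/4 = -(⅓ - 34)²/4 = -(-101/3)²/4 = -¼*10201/9 = -10201/36 ≈ -283.36)
G - (V(s(1, -1), v) - 3)*(-25) = -10201/36 - (4 - 3)*(-25) = -10201/36 - (-25) = -10201/36 - 1*(-25) = -10201/36 + 25 = -9301/36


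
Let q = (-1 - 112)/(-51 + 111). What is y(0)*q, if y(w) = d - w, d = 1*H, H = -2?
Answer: 113/30 ≈ 3.7667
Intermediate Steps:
d = -2 (d = 1*(-2) = -2)
y(w) = -2 - w
q = -113/60 ≈ -1.8833
y(0)*q = (-2 - 1*0)*(-113/60) = (-2 + 0)*(-113/60) = -2*(-113/60) = 113/30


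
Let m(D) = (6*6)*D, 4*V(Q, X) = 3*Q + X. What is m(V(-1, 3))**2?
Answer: 0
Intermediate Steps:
V(Q, X) = X/4 + 3*Q/4 (V(Q, X) = (3*Q + X)/4 = (X + 3*Q)/4 = X/4 + 3*Q/4)
m(D) = 36*D
m(V(-1, 3))**2 = (36*((1/4)*3 + (3/4)*(-1)))**2 = (36*(3/4 - 3/4))**2 = (36*0)**2 = 0**2 = 0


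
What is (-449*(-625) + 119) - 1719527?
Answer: -1438783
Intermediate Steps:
(-449*(-625) + 119) - 1719527 = (280625 + 119) - 1719527 = 280744 - 1719527 = -1438783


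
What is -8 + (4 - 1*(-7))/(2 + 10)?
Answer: -85/12 ≈ -7.0833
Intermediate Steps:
-8 + (4 - 1*(-7))/(2 + 10) = -8 + (4 + 7)/12 = -8 + (1/12)*11 = -8 + 11/12 = -85/12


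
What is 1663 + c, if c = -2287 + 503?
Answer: -121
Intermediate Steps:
c = -1784
1663 + c = 1663 - 1784 = -121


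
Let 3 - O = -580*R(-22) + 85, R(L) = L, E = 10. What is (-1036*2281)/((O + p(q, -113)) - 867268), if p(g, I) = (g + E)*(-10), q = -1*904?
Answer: 1181558/435585 ≈ 2.7126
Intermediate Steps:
q = -904
O = -12842 (O = 3 - (-580*(-22) + 85) = 3 - (12760 + 85) = 3 - 1*12845 = 3 - 12845 = -12842)
p(g, I) = -100 - 10*g (p(g, I) = (g + 10)*(-10) = (10 + g)*(-10) = -100 - 10*g)
(-1036*2281)/((O + p(q, -113)) - 867268) = (-1036*2281)/((-12842 + (-100 - 10*(-904))) - 867268) = -2363116/((-12842 + (-100 + 9040)) - 867268) = -2363116/((-12842 + 8940) - 867268) = -2363116/(-3902 - 867268) = -2363116/(-871170) = -2363116*(-1/871170) = 1181558/435585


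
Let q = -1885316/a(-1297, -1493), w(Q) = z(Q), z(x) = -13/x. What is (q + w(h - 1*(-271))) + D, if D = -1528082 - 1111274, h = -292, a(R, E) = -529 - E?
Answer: -13367675492/5061 ≈ -2.6413e+6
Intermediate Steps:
w(Q) = -13/Q
D = -2639356
q = -471329/241 (q = -1885316/(-529 - 1*(-1493)) = -1885316/(-529 + 1493) = -1885316/964 = -1885316*1/964 = -471329/241 ≈ -1955.7)
(q + w(h - 1*(-271))) + D = (-471329/241 - 13/(-292 - 1*(-271))) - 2639356 = (-471329/241 - 13/(-292 + 271)) - 2639356 = (-471329/241 - 13/(-21)) - 2639356 = (-471329/241 - 13*(-1/21)) - 2639356 = (-471329/241 + 13/21) - 2639356 = -9894776/5061 - 2639356 = -13367675492/5061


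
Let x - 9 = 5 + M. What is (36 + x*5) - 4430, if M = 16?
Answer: -4244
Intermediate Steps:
x = 30 (x = 9 + (5 + 16) = 9 + 21 = 30)
(36 + x*5) - 4430 = (36 + 30*5) - 4430 = (36 + 150) - 4430 = 186 - 4430 = -4244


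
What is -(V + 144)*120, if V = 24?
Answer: -20160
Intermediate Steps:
-(V + 144)*120 = -(24 + 144)*120 = -168*120 = -1*20160 = -20160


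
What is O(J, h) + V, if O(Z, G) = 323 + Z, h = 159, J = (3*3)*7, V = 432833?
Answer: 433219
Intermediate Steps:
J = 63 (J = 9*7 = 63)
O(J, h) + V = (323 + 63) + 432833 = 386 + 432833 = 433219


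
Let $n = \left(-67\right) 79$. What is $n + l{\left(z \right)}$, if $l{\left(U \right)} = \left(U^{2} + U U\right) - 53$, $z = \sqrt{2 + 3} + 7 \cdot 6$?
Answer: $-1808 + 168 \sqrt{5} \approx -1432.3$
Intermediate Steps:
$n = -5293$
$z = 42 + \sqrt{5}$ ($z = \sqrt{5} + 42 = 42 + \sqrt{5} \approx 44.236$)
$l{\left(U \right)} = -53 + 2 U^{2}$ ($l{\left(U \right)} = \left(U^{2} + U^{2}\right) - 53 = 2 U^{2} - 53 = -53 + 2 U^{2}$)
$n + l{\left(z \right)} = -5293 - \left(53 - 2 \left(42 + \sqrt{5}\right)^{2}\right) = -5346 + 2 \left(42 + \sqrt{5}\right)^{2}$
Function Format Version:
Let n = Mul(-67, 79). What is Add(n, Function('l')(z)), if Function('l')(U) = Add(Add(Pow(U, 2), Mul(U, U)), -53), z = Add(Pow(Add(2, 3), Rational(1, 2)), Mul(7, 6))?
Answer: Add(-1808, Mul(168, Pow(5, Rational(1, 2)))) ≈ -1432.3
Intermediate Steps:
n = -5293
z = Add(42, Pow(5, Rational(1, 2))) (z = Add(Pow(5, Rational(1, 2)), 42) = Add(42, Pow(5, Rational(1, 2))) ≈ 44.236)
Function('l')(U) = Add(-53, Mul(2, Pow(U, 2))) (Function('l')(U) = Add(Add(Pow(U, 2), Pow(U, 2)), -53) = Add(Mul(2, Pow(U, 2)), -53) = Add(-53, Mul(2, Pow(U, 2))))
Add(n, Function('l')(z)) = Add(-5293, Add(-53, Mul(2, Pow(Add(42, Pow(5, Rational(1, 2))), 2)))) = Add(-5346, Mul(2, Pow(Add(42, Pow(5, Rational(1, 2))), 2)))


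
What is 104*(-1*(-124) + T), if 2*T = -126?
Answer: 6344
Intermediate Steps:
T = -63 (T = (½)*(-126) = -63)
104*(-1*(-124) + T) = 104*(-1*(-124) - 63) = 104*(124 - 63) = 104*61 = 6344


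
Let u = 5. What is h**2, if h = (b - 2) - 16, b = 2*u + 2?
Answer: 36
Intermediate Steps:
b = 12 (b = 2*5 + 2 = 10 + 2 = 12)
h = -6 (h = (12 - 2) - 16 = 10 - 16 = -6)
h**2 = (-6)**2 = 36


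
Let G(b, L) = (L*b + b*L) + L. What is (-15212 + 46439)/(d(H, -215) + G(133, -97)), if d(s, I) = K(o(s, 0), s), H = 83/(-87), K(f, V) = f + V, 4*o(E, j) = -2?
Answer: -5433498/4506679 ≈ -1.2057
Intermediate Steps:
o(E, j) = -1/2 (o(E, j) = (1/4)*(-2) = -1/2)
K(f, V) = V + f
H = -83/87 (H = 83*(-1/87) = -83/87 ≈ -0.95402)
d(s, I) = -1/2 + s (d(s, I) = s - 1/2 = -1/2 + s)
G(b, L) = L + 2*L*b (G(b, L) = (L*b + L*b) + L = 2*L*b + L = L + 2*L*b)
(-15212 + 46439)/(d(H, -215) + G(133, -97)) = (-15212 + 46439)/((-1/2 - 83/87) - 97*(1 + 2*133)) = 31227/(-253/174 - 97*(1 + 266)) = 31227/(-253/174 - 97*267) = 31227/(-253/174 - 25899) = 31227/(-4506679/174) = 31227*(-174/4506679) = -5433498/4506679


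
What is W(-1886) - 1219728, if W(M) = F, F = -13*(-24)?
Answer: -1219416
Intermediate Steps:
F = 312
W(M) = 312
W(-1886) - 1219728 = 312 - 1219728 = -1219416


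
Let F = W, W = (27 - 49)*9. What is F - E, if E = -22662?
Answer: 22464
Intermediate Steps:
W = -198 (W = -22*9 = -198)
F = -198
F - E = -198 - 1*(-22662) = -198 + 22662 = 22464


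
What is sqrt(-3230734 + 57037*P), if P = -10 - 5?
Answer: I*sqrt(4086289) ≈ 2021.5*I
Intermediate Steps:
P = -15
sqrt(-3230734 + 57037*P) = sqrt(-3230734 + 57037*(-15)) = sqrt(-3230734 - 855555) = sqrt(-4086289) = I*sqrt(4086289)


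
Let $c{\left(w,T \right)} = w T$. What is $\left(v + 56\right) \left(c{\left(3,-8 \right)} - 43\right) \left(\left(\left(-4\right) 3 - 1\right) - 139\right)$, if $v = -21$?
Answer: $356440$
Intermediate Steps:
$c{\left(w,T \right)} = T w$
$\left(v + 56\right) \left(c{\left(3,-8 \right)} - 43\right) \left(\left(\left(-4\right) 3 - 1\right) - 139\right) = \left(-21 + 56\right) \left(\left(-8\right) 3 - 43\right) \left(\left(\left(-4\right) 3 - 1\right) - 139\right) = 35 \left(-24 - 43\right) \left(\left(-12 - 1\right) - 139\right) = 35 \left(-67\right) \left(-13 - 139\right) = \left(-2345\right) \left(-152\right) = 356440$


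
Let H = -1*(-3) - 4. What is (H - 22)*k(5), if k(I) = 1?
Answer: -23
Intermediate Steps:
H = -1 (H = 3 - 4 = -1)
(H - 22)*k(5) = (-1 - 22)*1 = -23*1 = -23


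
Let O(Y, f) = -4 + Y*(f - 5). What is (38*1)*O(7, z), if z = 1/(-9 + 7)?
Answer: -1615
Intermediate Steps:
z = -½ (z = 1/(-2) = -½ ≈ -0.50000)
O(Y, f) = -4 + Y*(-5 + f)
(38*1)*O(7, z) = (38*1)*(-4 - 5*7 + 7*(-½)) = 38*(-4 - 35 - 7/2) = 38*(-85/2) = -1615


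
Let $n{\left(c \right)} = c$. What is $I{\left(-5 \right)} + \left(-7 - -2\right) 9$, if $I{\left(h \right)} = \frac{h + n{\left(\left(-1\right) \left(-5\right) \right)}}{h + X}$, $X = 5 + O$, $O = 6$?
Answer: $-45$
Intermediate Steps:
$X = 11$ ($X = 5 + 6 = 11$)
$I{\left(h \right)} = \frac{5 + h}{11 + h}$ ($I{\left(h \right)} = \frac{h - -5}{h + 11} = \frac{h + 5}{11 + h} = \frac{5 + h}{11 + h}$)
$I{\left(-5 \right)} + \left(-7 - -2\right) 9 = \frac{5 - 5}{11 - 5} + \left(-7 - -2\right) 9 = \frac{1}{6} \cdot 0 + \left(-7 + 2\right) 9 = \frac{1}{6} \cdot 0 - 45 = 0 - 45 = -45$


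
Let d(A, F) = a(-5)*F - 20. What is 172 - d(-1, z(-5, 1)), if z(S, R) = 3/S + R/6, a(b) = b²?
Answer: 1217/6 ≈ 202.83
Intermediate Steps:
z(S, R) = 3/S + R/6 (z(S, R) = 3/S + R*(⅙) = 3/S + R/6)
d(A, F) = -20 + 25*F (d(A, F) = (-5)²*F - 20 = 25*F - 20 = -20 + 25*F)
172 - d(-1, z(-5, 1)) = 172 - (-20 + 25*(3/(-5) + (⅙)*1)) = 172 - (-20 + 25*(3*(-⅕) + ⅙)) = 172 - (-20 + 25*(-⅗ + ⅙)) = 172 - (-20 + 25*(-13/30)) = 172 - (-20 - 65/6) = 172 - 1*(-185/6) = 172 + 185/6 = 1217/6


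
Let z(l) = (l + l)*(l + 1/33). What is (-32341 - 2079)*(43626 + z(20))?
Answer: -50463093160/33 ≈ -1.5292e+9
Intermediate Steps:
z(l) = 2*l*(1/33 + l) (z(l) = (2*l)*(l + 1/33) = (2*l)*(1/33 + l) = 2*l*(1/33 + l))
(-32341 - 2079)*(43626 + z(20)) = (-32341 - 2079)*(43626 + (2/33)*20*(1 + 33*20)) = -34420*(43626 + (2/33)*20*(1 + 660)) = -34420*(43626 + (2/33)*20*661) = -34420*(43626 + 26440/33) = -34420*1466098/33 = -50463093160/33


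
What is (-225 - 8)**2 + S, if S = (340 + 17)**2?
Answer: 181738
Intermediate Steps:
S = 127449 (S = 357**2 = 127449)
(-225 - 8)**2 + S = (-225 - 8)**2 + 127449 = (-233)**2 + 127449 = 54289 + 127449 = 181738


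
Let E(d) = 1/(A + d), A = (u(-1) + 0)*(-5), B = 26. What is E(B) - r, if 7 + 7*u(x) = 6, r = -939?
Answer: 175600/187 ≈ 939.04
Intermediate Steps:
u(x) = -1/7 (u(x) = -1 + (1/7)*6 = -1 + 6/7 = -1/7)
A = 5/7 (A = (-1/7 + 0)*(-5) = -1/7*(-5) = 5/7 ≈ 0.71429)
E(d) = 1/(5/7 + d)
E(B) - r = 7/(5 + 7*26) - 1*(-939) = 7/(5 + 182) + 939 = 7/187 + 939 = 175600/187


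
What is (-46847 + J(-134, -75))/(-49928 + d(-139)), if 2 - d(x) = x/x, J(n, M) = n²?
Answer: 28891/49927 ≈ 0.57866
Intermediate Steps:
d(x) = 1 (d(x) = 2 - x/x = 2 - 1*1 = 2 - 1 = 1)
(-46847 + J(-134, -75))/(-49928 + d(-139)) = (-46847 + (-134)²)/(-49928 + 1) = (-46847 + 17956)/(-49927) = -28891*(-1/49927) = 28891/49927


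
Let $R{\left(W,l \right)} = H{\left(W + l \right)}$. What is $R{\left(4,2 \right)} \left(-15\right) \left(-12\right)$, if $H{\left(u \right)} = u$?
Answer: $1080$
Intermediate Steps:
$R{\left(W,l \right)} = W + l$
$R{\left(4,2 \right)} \left(-15\right) \left(-12\right) = \left(4 + 2\right) \left(-15\right) \left(-12\right) = 6 \left(-15\right) \left(-12\right) = \left(-90\right) \left(-12\right) = 1080$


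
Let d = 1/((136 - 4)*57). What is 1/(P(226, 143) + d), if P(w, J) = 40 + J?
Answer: 7524/1376893 ≈ 0.0054645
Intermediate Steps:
d = 1/7524 (d = 1/(132*57) = 1/7524 ≈ 0.00013291)
1/(P(226, 143) + d) = 1/((40 + 143) + 1/7524) = 1/(183 + 1/7524) = 1/(1376893/7524) = 7524/1376893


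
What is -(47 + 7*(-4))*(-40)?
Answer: 760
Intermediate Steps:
-(47 + 7*(-4))*(-40) = -(47 - 28)*(-40) = -19*(-40) = -1*(-760) = 760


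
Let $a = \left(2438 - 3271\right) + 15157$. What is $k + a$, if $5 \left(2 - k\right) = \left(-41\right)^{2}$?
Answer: $\frac{69949}{5} \approx 13990.0$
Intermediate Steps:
$a = 14324$ ($a = -833 + 15157 = 14324$)
$k = - \frac{1671}{5}$ ($k = 2 - \frac{\left(-41\right)^{2}}{5} = 2 - \frac{1681}{5} = - \frac{1671}{5} \approx -334.2$)
$k + a = - \frac{1671}{5} + 14324 = \frac{69949}{5}$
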